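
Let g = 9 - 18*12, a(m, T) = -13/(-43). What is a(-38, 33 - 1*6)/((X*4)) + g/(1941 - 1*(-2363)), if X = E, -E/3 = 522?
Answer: -6976477/144911376 ≈ -0.048143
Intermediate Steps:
E = -1566 (E = -3*522 = -1566)
X = -1566
a(m, T) = 13/43 (a(m, T) = -13*(-1/43) = 13/43)
g = -207 (g = 9 - 216 = -207)
a(-38, 33 - 1*6)/((X*4)) + g/(1941 - 1*(-2363)) = 13/(43*((-1566*4))) - 207/(1941 - 1*(-2363)) = (13/43)/(-6264) - 207/(1941 + 2363) = (13/43)*(-1/6264) - 207/4304 = -13/269352 - 207*1/4304 = -13/269352 - 207/4304 = -6976477/144911376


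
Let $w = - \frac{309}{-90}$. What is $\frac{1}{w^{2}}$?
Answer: $\frac{900}{10609} \approx 0.084834$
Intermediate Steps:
$w = \frac{103}{30}$ ($w = \left(-309\right) \left(- \frac{1}{90}\right) = \frac{103}{30} \approx 3.4333$)
$\frac{1}{w^{2}} = \frac{1}{\left(\frac{103}{30}\right)^{2}} = \frac{1}{\frac{10609}{900}} = \frac{900}{10609}$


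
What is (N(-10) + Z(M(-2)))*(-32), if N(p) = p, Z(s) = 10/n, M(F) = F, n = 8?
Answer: 280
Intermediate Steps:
Z(s) = 5/4 (Z(s) = 10/8 = 10*(1/8) = 5/4)
(N(-10) + Z(M(-2)))*(-32) = (-10 + 5/4)*(-32) = -35/4*(-32) = 280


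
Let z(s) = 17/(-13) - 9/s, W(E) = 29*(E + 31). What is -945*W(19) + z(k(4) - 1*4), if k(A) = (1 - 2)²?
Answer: -17813228/13 ≈ -1.3702e+6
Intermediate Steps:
W(E) = 899 + 29*E (W(E) = 29*(31 + E) = 899 + 29*E)
k(A) = 1 (k(A) = (-1)² = 1)
z(s) = -17/13 - 9/s (z(s) = 17*(-1/13) - 9/s = -17/13 - 9/s)
-945*W(19) + z(k(4) - 1*4) = -945*(899 + 29*19) + (-17/13 - 9/(1 - 1*4)) = -945*(899 + 551) + (-17/13 - 9/(1 - 4)) = -945*1450 + (-17/13 - 9/(-3)) = -1370250 + (-17/13 - 9*(-⅓)) = -1370250 + (-17/13 + 3) = -1370250 + 22/13 = -17813228/13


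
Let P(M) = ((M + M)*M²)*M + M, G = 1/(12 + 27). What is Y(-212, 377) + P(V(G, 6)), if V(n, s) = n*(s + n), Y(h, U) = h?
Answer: -1133792958836887/5352009260481 ≈ -211.84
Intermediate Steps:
G = 1/39 ≈ 0.025641
V(n, s) = n*(n + s)
P(M) = M + 2*M⁴ (P(M) = ((2*M)*M²)*M + M = (2*M³)*M + M = 2*M⁴ + M = M + 2*M⁴)
Y(-212, 377) + P(V(G, 6)) = -212 + ((1/39 + 6)/39 + 2*((1/39 + 6)/39)⁴) = -212 + ((1/39)*(235/39) + 2*((1/39)*(235/39))⁴) = -212 + (235/1521 + 2*(235/1521)⁴) = -212 + (235/1521 + 2*(3049800625/5352009260481)) = -212 + (235/1521 + 6099601250/5352009260481) = -212 + 833004385085/5352009260481 = -1133792958836887/5352009260481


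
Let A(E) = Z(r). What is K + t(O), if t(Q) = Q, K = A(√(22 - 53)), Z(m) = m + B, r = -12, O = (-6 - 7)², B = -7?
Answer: 150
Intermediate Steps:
O = 169 (O = (-13)² = 169)
Z(m) = -7 + m (Z(m) = m - 7 = -7 + m)
A(E) = -19 (A(E) = -7 - 12 = -19)
K = -19
K + t(O) = -19 + 169 = 150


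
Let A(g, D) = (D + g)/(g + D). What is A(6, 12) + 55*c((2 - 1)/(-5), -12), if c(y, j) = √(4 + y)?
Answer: 1 + 11*√95 ≈ 108.21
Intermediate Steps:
A(g, D) = 1 (A(g, D) = (D + g)/(D + g) = 1)
A(6, 12) + 55*c((2 - 1)/(-5), -12) = 1 + 55*√(4 + (2 - 1)/(-5)) = 1 + 55*√(4 + 1*(-⅕)) = 1 + 55*√(4 - ⅕) = 1 + 55*√(19/5) = 1 + 55*(√95/5) = 1 + 11*√95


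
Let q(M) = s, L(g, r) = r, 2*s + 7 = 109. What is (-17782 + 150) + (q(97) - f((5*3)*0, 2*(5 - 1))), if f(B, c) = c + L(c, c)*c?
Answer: -17653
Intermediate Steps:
s = 51 (s = -7/2 + (½)*109 = -7/2 + 109/2 = 51)
f(B, c) = c + c² (f(B, c) = c + c*c = c + c²)
q(M) = 51
(-17782 + 150) + (q(97) - f((5*3)*0, 2*(5 - 1))) = (-17782 + 150) + (51 - 2*(5 - 1)*(1 + 2*(5 - 1))) = -17632 + (51 - 2*4*(1 + 2*4)) = -17632 + (51 - 8*(1 + 8)) = -17632 + (51 - 8*9) = -17632 + (51 - 1*72) = -17632 + (51 - 72) = -17632 - 21 = -17653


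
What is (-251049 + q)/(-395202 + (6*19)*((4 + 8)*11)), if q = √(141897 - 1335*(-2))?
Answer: 83683/126718 - √16063/126718 ≈ 0.65939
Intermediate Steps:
q = 3*√16063 (q = √(141897 + 2670) = √144567 = 3*√16063 ≈ 380.22)
(-251049 + q)/(-395202 + (6*19)*((4 + 8)*11)) = (-251049 + 3*√16063)/(-395202 + (6*19)*((4 + 8)*11)) = (-251049 + 3*√16063)/(-395202 + 114*(12*11)) = (-251049 + 3*√16063)/(-395202 + 114*132) = (-251049 + 3*√16063)/(-395202 + 15048) = (-251049 + 3*√16063)/(-380154) = (-251049 + 3*√16063)*(-1/380154) = 83683/126718 - √16063/126718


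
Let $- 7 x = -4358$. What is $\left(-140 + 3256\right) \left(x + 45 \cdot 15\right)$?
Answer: $\frac{28302628}{7} \approx 4.0432 \cdot 10^{6}$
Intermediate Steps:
$x = \frac{4358}{7}$ ($x = \left(- \frac{1}{7}\right) \left(-4358\right) = \frac{4358}{7} \approx 622.57$)
$\left(-140 + 3256\right) \left(x + 45 \cdot 15\right) = \left(-140 + 3256\right) \left(\frac{4358}{7} + 45 \cdot 15\right) = 3116 \left(\frac{4358}{7} + 675\right) = 3116 \cdot \frac{9083}{7} = \frac{28302628}{7}$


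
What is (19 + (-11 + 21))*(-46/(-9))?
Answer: 1334/9 ≈ 148.22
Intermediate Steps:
(19 + (-11 + 21))*(-46/(-9)) = (19 + 10)*(-46*(-⅑)) = 29*(46/9) = 1334/9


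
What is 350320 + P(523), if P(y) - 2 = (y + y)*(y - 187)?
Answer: 701778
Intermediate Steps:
P(y) = 2 + 2*y*(-187 + y) (P(y) = 2 + (y + y)*(y - 187) = 2 + (2*y)*(-187 + y) = 2 + 2*y*(-187 + y))
350320 + P(523) = 350320 + (2 - 374*523 + 2*523²) = 350320 + (2 - 195602 + 2*273529) = 350320 + (2 - 195602 + 547058) = 350320 + 351458 = 701778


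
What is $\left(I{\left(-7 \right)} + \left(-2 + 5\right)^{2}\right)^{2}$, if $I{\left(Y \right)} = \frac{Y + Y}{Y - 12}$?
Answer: $\frac{34225}{361} \approx 94.806$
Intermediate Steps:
$I{\left(Y \right)} = \frac{2 Y}{-12 + Y}$
$\left(I{\left(-7 \right)} + \left(-2 + 5\right)^{2}\right)^{2} = \left(2 \left(-7\right) \frac{1}{-12 - 7} + \left(-2 + 5\right)^{2}\right)^{2} = \left(2 \left(-7\right) \frac{1}{-19} + 3^{2}\right)^{2} = \left(2 \left(-7\right) \left(- \frac{1}{19}\right) + 9\right)^{2} = \left(\frac{14}{19} + 9\right)^{2} = \left(\frac{185}{19}\right)^{2} = \frac{34225}{361}$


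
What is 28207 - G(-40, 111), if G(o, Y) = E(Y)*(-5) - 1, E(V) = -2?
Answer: 28198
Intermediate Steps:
G(o, Y) = 9 (G(o, Y) = -2*(-5) - 1 = 10 - 1 = 9)
28207 - G(-40, 111) = 28207 - 1*9 = 28207 - 9 = 28198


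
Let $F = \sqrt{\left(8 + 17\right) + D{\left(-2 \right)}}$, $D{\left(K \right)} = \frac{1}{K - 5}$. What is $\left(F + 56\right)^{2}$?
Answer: $\frac{\left(392 + \sqrt{1218}\right)^{2}}{49} \approx 3719.3$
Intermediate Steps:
$D{\left(K \right)} = \frac{1}{-5 + K}$
$F = \frac{\sqrt{1218}}{7}$ ($F = \sqrt{\left(8 + 17\right) + \frac{1}{-5 - 2}} = \sqrt{25 + \frac{1}{-7}} = \sqrt{25 - \frac{1}{7}} = \sqrt{\frac{174}{7}} = \frac{\sqrt{1218}}{7} \approx 4.9857$)
$\left(F + 56\right)^{2} = \left(\frac{\sqrt{1218}}{7} + 56\right)^{2} = \left(56 + \frac{\sqrt{1218}}{7}\right)^{2}$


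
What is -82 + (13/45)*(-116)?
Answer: -5198/45 ≈ -115.51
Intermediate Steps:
-82 + (13/45)*(-116) = -82 - 1508/45 = -5198/45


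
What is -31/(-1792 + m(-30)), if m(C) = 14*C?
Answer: 31/2212 ≈ 0.014014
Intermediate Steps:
-31/(-1792 + m(-30)) = -31/(-1792 + 14*(-30)) = -31/(-1792 - 420) = -31/(-2212) = -31*(-1/2212) = 31/2212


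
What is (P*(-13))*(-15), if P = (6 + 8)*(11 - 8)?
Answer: 8190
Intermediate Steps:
P = 42 (P = 14*3 = 42)
(P*(-13))*(-15) = (42*(-13))*(-15) = -546*(-15) = 8190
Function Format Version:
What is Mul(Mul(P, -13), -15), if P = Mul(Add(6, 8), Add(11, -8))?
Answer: 8190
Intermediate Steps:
P = 42 (P = Mul(14, 3) = 42)
Mul(Mul(P, -13), -15) = Mul(Mul(42, -13), -15) = Mul(-546, -15) = 8190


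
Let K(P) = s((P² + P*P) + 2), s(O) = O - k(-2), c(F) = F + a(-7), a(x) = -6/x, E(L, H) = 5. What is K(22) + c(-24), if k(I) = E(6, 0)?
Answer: 6593/7 ≈ 941.86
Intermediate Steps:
k(I) = 5
c(F) = 6/7 + F (c(F) = F - 6/(-7) = F - 6*(-⅐) = F + 6/7 = 6/7 + F)
s(O) = -5 + O (s(O) = O - 1*5 = O - 5 = -5 + O)
K(P) = -3 + 2*P² (K(P) = -5 + ((P² + P*P) + 2) = -5 + ((P² + P²) + 2) = -5 + (2*P² + 2) = -5 + (2 + 2*P²) = -3 + 2*P²)
K(22) + c(-24) = (-3 + 2*22²) + (6/7 - 24) = (-3 + 2*484) - 162/7 = (-3 + 968) - 162/7 = 965 - 162/7 = 6593/7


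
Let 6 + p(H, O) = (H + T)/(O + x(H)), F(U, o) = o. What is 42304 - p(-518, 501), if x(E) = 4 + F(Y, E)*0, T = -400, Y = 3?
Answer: 21367468/505 ≈ 42312.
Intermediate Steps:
x(E) = 4 (x(E) = 4 + E*0 = 4 + 0 = 4)
p(H, O) = -6 + (-400 + H)/(4 + O) (p(H, O) = -6 + (H - 400)/(O + 4) = -6 + (-400 + H)/(4 + O))
42304 - p(-518, 501) = 42304 - (-424 - 518 - 6*501)/(4 + 501) = 42304 - (-424 - 518 - 3006)/505 = 42304 - (-3948)/505 = 42304 - 1*(-3948/505) = 42304 + 3948/505 = 21367468/505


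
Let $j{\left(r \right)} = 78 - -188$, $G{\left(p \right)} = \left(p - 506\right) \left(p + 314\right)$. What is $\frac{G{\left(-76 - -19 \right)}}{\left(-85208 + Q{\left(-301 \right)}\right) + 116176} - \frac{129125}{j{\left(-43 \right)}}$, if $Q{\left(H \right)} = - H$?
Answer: $- \frac{582299633}{1188222} \approx -490.06$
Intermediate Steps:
$G{\left(p \right)} = \left(-506 + p\right) \left(314 + p\right)$
$j{\left(r \right)} = 266$ ($j{\left(r \right)} = 78 + 188 = 266$)
$\frac{G{\left(-76 - -19 \right)}}{\left(-85208 + Q{\left(-301 \right)}\right) + 116176} - \frac{129125}{j{\left(-43 \right)}} = \frac{-158884 + \left(-76 - -19\right)^{2} - 192 \left(-76 - -19\right)}{\left(-85208 - -301\right) + 116176} - \frac{129125}{266} = \frac{-158884 + \left(-76 + 19\right)^{2} - 192 \left(-76 + 19\right)}{\left(-85208 + 301\right) + 116176} - \frac{129125}{266} = \frac{-158884 + \left(-57\right)^{2} - -10944}{-84907 + 116176} - \frac{129125}{266} = \frac{-158884 + 3249 + 10944}{31269} - \frac{129125}{266} = \left(-144691\right) \frac{1}{31269} - \frac{129125}{266} = - \frac{144691}{31269} - \frac{129125}{266} = - \frac{582299633}{1188222}$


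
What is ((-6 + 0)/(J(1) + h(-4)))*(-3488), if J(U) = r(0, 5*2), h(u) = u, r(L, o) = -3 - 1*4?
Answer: -20928/11 ≈ -1902.5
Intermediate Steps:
r(L, o) = -7 (r(L, o) = -3 - 4 = -7)
J(U) = -7
((-6 + 0)/(J(1) + h(-4)))*(-3488) = ((-6 + 0)/(-7 - 4))*(-3488) = -6/(-11)*(-3488) = -6*(-1/11)*(-3488) = (6/11)*(-3488) = -20928/11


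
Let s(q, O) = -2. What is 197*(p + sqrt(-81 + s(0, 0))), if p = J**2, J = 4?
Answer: 3152 + 197*I*sqrt(83) ≈ 3152.0 + 1794.8*I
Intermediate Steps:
p = 16 (p = 4**2 = 16)
197*(p + sqrt(-81 + s(0, 0))) = 197*(16 + sqrt(-81 - 2)) = 197*(16 + sqrt(-83)) = 197*(16 + I*sqrt(83)) = 3152 + 197*I*sqrt(83)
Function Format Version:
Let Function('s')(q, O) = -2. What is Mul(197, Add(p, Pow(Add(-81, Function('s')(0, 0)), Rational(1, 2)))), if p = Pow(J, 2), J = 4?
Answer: Add(3152, Mul(197, I, Pow(83, Rational(1, 2)))) ≈ Add(3152.0, Mul(1794.8, I))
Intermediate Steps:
p = 16 (p = Pow(4, 2) = 16)
Mul(197, Add(p, Pow(Add(-81, Function('s')(0, 0)), Rational(1, 2)))) = Mul(197, Add(16, Pow(Add(-81, -2), Rational(1, 2)))) = Mul(197, Add(16, Pow(-83, Rational(1, 2)))) = Mul(197, Add(16, Mul(I, Pow(83, Rational(1, 2))))) = Add(3152, Mul(197, I, Pow(83, Rational(1, 2))))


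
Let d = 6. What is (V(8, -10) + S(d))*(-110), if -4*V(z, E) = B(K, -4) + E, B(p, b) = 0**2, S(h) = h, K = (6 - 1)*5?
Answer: -935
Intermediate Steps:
K = 25 (K = 5*5 = 25)
B(p, b) = 0
V(z, E) = -E/4 (V(z, E) = -(0 + E)/4 = -E/4)
(V(8, -10) + S(d))*(-110) = (-1/4*(-10) + 6)*(-110) = (5/2 + 6)*(-110) = (17/2)*(-110) = -935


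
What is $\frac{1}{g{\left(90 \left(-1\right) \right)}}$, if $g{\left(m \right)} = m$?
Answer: $- \frac{1}{90} \approx -0.011111$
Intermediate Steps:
$\frac{1}{g{\left(90 \left(-1\right) \right)}} = \frac{1}{90 \left(-1\right)} = \frac{1}{-90} = - \frac{1}{90}$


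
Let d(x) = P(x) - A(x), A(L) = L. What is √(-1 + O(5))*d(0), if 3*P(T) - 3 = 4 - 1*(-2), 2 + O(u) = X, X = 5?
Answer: 3*√2 ≈ 4.2426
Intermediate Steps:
O(u) = 3 (O(u) = -2 + 5 = 3)
P(T) = 3 (P(T) = 1 + (4 - 1*(-2))/3 = 1 + (4 + 2)/3 = 1 + (⅓)*6 = 1 + 2 = 3)
d(x) = 3 - x
√(-1 + O(5))*d(0) = √(-1 + 3)*(3 - 1*0) = √2*(3 + 0) = √2*3 = 3*√2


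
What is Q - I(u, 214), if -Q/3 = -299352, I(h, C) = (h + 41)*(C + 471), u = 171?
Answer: 752836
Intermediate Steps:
I(h, C) = (41 + h)*(471 + C)
Q = 898056 (Q = -3*(-299352) = 898056)
Q - I(u, 214) = 898056 - (19311 + 41*214 + 471*171 + 214*171) = 898056 - (19311 + 8774 + 80541 + 36594) = 898056 - 1*145220 = 898056 - 145220 = 752836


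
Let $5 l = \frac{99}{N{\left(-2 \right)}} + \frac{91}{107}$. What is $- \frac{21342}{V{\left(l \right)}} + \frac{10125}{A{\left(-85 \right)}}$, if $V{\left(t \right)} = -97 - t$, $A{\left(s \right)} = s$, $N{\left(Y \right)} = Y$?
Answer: $\frac{199118505}{1587443} \approx 125.43$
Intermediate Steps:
$l = - \frac{10411}{1070}$ ($l = \frac{\frac{99}{-2} + \frac{91}{107}}{5} = \frac{99 \left(- \frac{1}{2}\right) + 91 \cdot \frac{1}{107}}{5} = \frac{- \frac{99}{2} + \frac{91}{107}}{5} = \frac{1}{5} \left(- \frac{10411}{214}\right) = - \frac{10411}{1070} \approx -9.7299$)
$- \frac{21342}{V{\left(l \right)}} + \frac{10125}{A{\left(-85 \right)}} = - \frac{21342}{-97 - - \frac{10411}{1070}} + \frac{10125}{-85} = - \frac{21342}{-97 + \frac{10411}{1070}} + 10125 \left(- \frac{1}{85}\right) = - \frac{21342}{- \frac{93379}{1070}} - \frac{2025}{17} = \left(-21342\right) \left(- \frac{1070}{93379}\right) - \frac{2025}{17} = \frac{22835940}{93379} - \frac{2025}{17} = \frac{199118505}{1587443}$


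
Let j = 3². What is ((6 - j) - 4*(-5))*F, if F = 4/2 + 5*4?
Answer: 374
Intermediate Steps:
j = 9
F = 22 (F = 4*(½) + 20 = 2 + 20 = 22)
((6 - j) - 4*(-5))*F = ((6 - 1*9) - 4*(-5))*22 = ((6 - 9) + 20)*22 = (-3 + 20)*22 = 17*22 = 374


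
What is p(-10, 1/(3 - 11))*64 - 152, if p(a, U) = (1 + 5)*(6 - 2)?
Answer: 1384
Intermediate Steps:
p(a, U) = 24 (p(a, U) = 6*4 = 24)
p(-10, 1/(3 - 11))*64 - 152 = 24*64 - 152 = 1536 - 152 = 1384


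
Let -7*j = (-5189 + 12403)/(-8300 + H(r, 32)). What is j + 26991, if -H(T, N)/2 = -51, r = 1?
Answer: 774456370/28693 ≈ 26991.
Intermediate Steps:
H(T, N) = 102 (H(T, N) = -2*(-51) = 102)
j = 3607/28693 (j = -(-5189 + 12403)/(7*(-8300 + 102)) = -7214/(7*(-8198)) = -7214*(-1)/(7*8198) = -1/7*(-3607/4099) = 3607/28693 ≈ 0.12571)
j + 26991 = 3607/28693 + 26991 = 774456370/28693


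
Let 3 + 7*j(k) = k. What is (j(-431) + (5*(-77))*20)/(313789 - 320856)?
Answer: 7762/7067 ≈ 1.0983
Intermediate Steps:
j(k) = -3/7 + k/7
(j(-431) + (5*(-77))*20)/(313789 - 320856) = ((-3/7 + (1/7)*(-431)) + (5*(-77))*20)/(313789 - 320856) = ((-3/7 - 431/7) - 385*20)/(-7067) = (-62 - 7700)*(-1/7067) = -7762*(-1/7067) = 7762/7067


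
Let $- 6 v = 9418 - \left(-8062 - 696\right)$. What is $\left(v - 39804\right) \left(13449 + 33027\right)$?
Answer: $-1990722000$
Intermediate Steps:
$v = - \frac{9088}{3}$ ($v = - \frac{9418 - \left(-8062 - 696\right)}{6} = - \frac{9418 - -8758}{6} = - \frac{9418 + 8758}{6} = \left(- \frac{1}{6}\right) 18176 = - \frac{9088}{3} \approx -3029.3$)
$\left(v - 39804\right) \left(13449 + 33027\right) = \left(- \frac{9088}{3} - 39804\right) \left(13449 + 33027\right) = \left(- \frac{128500}{3}\right) 46476 = -1990722000$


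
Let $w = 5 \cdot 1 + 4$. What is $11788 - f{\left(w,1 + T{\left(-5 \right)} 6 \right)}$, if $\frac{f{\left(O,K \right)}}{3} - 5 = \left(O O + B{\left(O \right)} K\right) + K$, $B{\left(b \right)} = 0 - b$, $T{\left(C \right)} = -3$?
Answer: $11122$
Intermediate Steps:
$w = 9$ ($w = 5 + 4 = 9$)
$B{\left(b \right)} = - b$
$f{\left(O,K \right)} = 15 + 3 K + 3 O^{2} - 3 K O$ ($f{\left(O,K \right)} = 15 + 3 \left(\left(O O + - O K\right) + K\right) = 15 + 3 \left(\left(O^{2} - K O\right) + K\right) = 15 + 3 \left(K + O^{2} - K O\right) = 15 + \left(3 K + 3 O^{2} - 3 K O\right) = 15 + 3 K + 3 O^{2} - 3 K O$)
$11788 - f{\left(w,1 + T{\left(-5 \right)} 6 \right)} = 11788 - \left(15 + 3 \left(1 - 18\right) + 3 \cdot 9^{2} - 3 \left(1 - 18\right) 9\right) = 11788 - \left(15 + 3 \left(1 - 18\right) + 3 \cdot 81 - 3 \left(1 - 18\right) 9\right) = 11788 - \left(15 + 3 \left(-17\right) + 243 - \left(-51\right) 9\right) = 11788 - \left(15 - 51 + 243 + 459\right) = 11788 - 666 = 11122$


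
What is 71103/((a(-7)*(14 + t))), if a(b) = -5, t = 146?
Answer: -71103/800 ≈ -88.879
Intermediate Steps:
71103/((a(-7)*(14 + t))) = 71103/((-5*(14 + 146))) = 71103/((-5*160)) = 71103/(-800) = 71103*(-1/800) = -71103/800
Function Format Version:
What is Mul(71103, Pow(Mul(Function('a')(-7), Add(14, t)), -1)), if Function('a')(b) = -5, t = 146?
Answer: Rational(-71103, 800) ≈ -88.879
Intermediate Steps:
Mul(71103, Pow(Mul(Function('a')(-7), Add(14, t)), -1)) = Mul(71103, Pow(Mul(-5, Add(14, 146)), -1)) = Mul(71103, Pow(Mul(-5, 160), -1)) = Mul(71103, Pow(-800, -1)) = Mul(71103, Rational(-1, 800)) = Rational(-71103, 800)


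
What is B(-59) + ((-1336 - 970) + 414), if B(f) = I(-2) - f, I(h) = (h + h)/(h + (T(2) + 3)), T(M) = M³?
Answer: -16501/9 ≈ -1833.4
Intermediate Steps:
I(h) = 2*h/(11 + h) (I(h) = (h + h)/(h + (2³ + 3)) = (2*h)/(h + (8 + 3)) = (2*h)/(h + 11) = (2*h)/(11 + h) = 2*h/(11 + h))
B(f) = -4/9 - f (B(f) = 2*(-2)/(11 - 2) - f = 2*(-2)/9 - f = 2*(-2)*(⅑) - f = -4/9 - f)
B(-59) + ((-1336 - 970) + 414) = (-4/9 - 1*(-59)) + ((-1336 - 970) + 414) = (-4/9 + 59) + (-2306 + 414) = 527/9 - 1892 = -16501/9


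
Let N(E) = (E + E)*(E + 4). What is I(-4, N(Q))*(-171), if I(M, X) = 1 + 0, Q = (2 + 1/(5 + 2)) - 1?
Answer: -171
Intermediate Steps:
Q = 8/7 (Q = (2 + 1/7) - 1 = 15/7 - 1 = 8/7 ≈ 1.1429)
N(E) = 2*E*(4 + E) (N(E) = (2*E)*(4 + E) = 2*E*(4 + E))
I(M, X) = 1
I(-4, N(Q))*(-171) = 1*(-171) = -171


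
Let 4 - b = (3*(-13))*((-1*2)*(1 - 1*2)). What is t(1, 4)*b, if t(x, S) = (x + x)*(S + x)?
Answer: 820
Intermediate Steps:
t(x, S) = 2*x*(S + x) (t(x, S) = (2*x)*(S + x) = 2*x*(S + x))
b = 82 (b = 4 - 3*(-13)*(-1*2)*(1 - 1*2) = 4 - (-39)*(-2*(1 - 2)) = 4 - (-39)*(-2*(-1)) = 4 - (-39)*2 = 4 - 1*(-78) = 4 + 78 = 82)
t(1, 4)*b = (2*1*(4 + 1))*82 = (2*1*5)*82 = 10*82 = 820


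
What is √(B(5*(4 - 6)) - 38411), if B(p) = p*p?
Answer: I*√38311 ≈ 195.73*I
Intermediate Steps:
B(p) = p²
√(B(5*(4 - 6)) - 38411) = √((5*(4 - 6))² - 38411) = √((5*(-2))² - 38411) = √((-10)² - 38411) = √(100 - 38411) = √(-38311) = I*√38311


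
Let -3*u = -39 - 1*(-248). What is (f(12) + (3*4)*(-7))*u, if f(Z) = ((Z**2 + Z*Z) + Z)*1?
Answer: -15048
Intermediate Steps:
f(Z) = Z + 2*Z**2 (f(Z) = ((Z**2 + Z**2) + Z)*1 = (2*Z**2 + Z)*1 = (Z + 2*Z**2)*1 = Z + 2*Z**2)
u = -209/3 (u = -(-39 - 1*(-248))/3 = -(-39 + 248)/3 = -1/3*209 = -209/3 ≈ -69.667)
(f(12) + (3*4)*(-7))*u = (12*(1 + 2*12) + (3*4)*(-7))*(-209/3) = (12*(1 + 24) + 12*(-7))*(-209/3) = (12*25 - 84)*(-209/3) = (300 - 84)*(-209/3) = 216*(-209/3) = -15048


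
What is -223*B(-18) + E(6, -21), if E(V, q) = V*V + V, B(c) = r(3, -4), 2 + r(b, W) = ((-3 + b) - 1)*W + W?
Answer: 488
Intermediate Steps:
r(b, W) = -2 + W + W*(-4 + b) (r(b, W) = -2 + (((-3 + b) - 1)*W + W) = -2 + ((-4 + b)*W + W) = -2 + (W*(-4 + b) + W) = -2 + (W + W*(-4 + b)) = -2 + W + W*(-4 + b))
B(c) = -2 (B(c) = -2 - 3*(-4) - 4*3 = -2 + 12 - 12 = -2)
E(V, q) = V + V² (E(V, q) = V² + V = V + V²)
-223*B(-18) + E(6, -21) = -223*(-2) + 6*(1 + 6) = 446 + 6*7 = 446 + 42 = 488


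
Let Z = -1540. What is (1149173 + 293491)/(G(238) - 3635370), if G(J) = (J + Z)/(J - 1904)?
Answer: -57225672/144202979 ≈ -0.39684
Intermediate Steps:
G(J) = (-1540 + J)/(-1904 + J) (G(J) = (J - 1540)/(J - 1904) = (-1540 + J)/(-1904 + J))
(1149173 + 293491)/(G(238) - 3635370) = (1149173 + 293491)/((-1540 + 238)/(-1904 + 238) - 3635370) = 1442664/(-1302/(-1666) - 3635370) = 1442664/(-1/1666*(-1302) - 3635370) = 1442664/(93/119 - 3635370) = 1442664/(-432608937/119) = 1442664*(-119/432608937) = -57225672/144202979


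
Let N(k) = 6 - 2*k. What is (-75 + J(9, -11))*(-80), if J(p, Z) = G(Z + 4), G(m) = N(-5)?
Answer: 4720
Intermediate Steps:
G(m) = 16 (G(m) = 6 - 2*(-5) = 6 + 10 = 16)
J(p, Z) = 16
(-75 + J(9, -11))*(-80) = (-75 + 16)*(-80) = -59*(-80) = 4720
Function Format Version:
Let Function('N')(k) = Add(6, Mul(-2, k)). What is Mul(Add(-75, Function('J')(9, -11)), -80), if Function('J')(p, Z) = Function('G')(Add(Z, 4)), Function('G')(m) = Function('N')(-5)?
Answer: 4720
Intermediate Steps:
Function('G')(m) = 16 (Function('G')(m) = Add(6, Mul(-2, -5)) = Add(6, 10) = 16)
Function('J')(p, Z) = 16
Mul(Add(-75, Function('J')(9, -11)), -80) = Mul(Add(-75, 16), -80) = Mul(-59, -80) = 4720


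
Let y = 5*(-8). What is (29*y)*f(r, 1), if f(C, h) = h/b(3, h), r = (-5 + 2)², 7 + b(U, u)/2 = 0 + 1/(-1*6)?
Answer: 3480/43 ≈ 80.930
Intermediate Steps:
y = -40
b(U, u) = -43/3 (b(U, u) = -14 + 2*(0 + 1/(-1*6)) = -14 + 2*(0 + 1/(-6)) = -14 + 2*(0 - ⅙) = -14 + 2*(-⅙) = -14 - ⅓ = -43/3)
r = 9 (r = (-3)² = 9)
f(C, h) = -3*h/43 (f(C, h) = h/(-43/3) = h*(-3/43) = -3*h/43)
(29*y)*f(r, 1) = (29*(-40))*(-3/43*1) = -1160*(-3/43) = 3480/43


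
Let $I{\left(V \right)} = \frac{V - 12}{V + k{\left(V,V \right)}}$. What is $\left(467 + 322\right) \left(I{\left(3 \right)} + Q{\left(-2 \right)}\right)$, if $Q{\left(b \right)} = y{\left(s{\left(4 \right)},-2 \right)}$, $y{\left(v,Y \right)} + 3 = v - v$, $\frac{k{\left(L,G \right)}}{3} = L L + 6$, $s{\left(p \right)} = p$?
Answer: $- \frac{40239}{16} \approx -2514.9$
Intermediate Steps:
$k{\left(L,G \right)} = 18 + 3 L^{2}$ ($k{\left(L,G \right)} = 3 \left(L L + 6\right) = 3 \left(L^{2} + 6\right) = 3 \left(6 + L^{2}\right) = 18 + 3 L^{2}$)
$I{\left(V \right)} = \frac{-12 + V}{18 + V + 3 V^{2}}$ ($I{\left(V \right)} = \frac{V - 12}{V + \left(18 + 3 V^{2}\right)} = \frac{-12 + V}{18 + V + 3 V^{2}}$)
$y{\left(v,Y \right)} = -3$ ($y{\left(v,Y \right)} = -3 + \left(v - v\right) = -3 + 0 = -3$)
$Q{\left(b \right)} = -3$
$\left(467 + 322\right) \left(I{\left(3 \right)} + Q{\left(-2 \right)}\right) = \left(467 + 322\right) \left(\frac{-12 + 3}{18 + 3 + 3 \cdot 3^{2}} - 3\right) = 789 \left(\frac{1}{18 + 3 + 3 \cdot 9} \left(-9\right) - 3\right) = 789 \left(\frac{1}{18 + 3 + 27} \left(-9\right) - 3\right) = 789 \left(\frac{1}{48} \left(-9\right) - 3\right) = 789 \left(- \frac{3}{16} - 3\right) = 789 \left(- \frac{51}{16}\right) = - \frac{40239}{16}$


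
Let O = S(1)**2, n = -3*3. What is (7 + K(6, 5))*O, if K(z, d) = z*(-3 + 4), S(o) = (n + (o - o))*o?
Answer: 1053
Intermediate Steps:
n = -9
S(o) = -9*o (S(o) = (-9 + (o - o))*o = (-9 + 0)*o = -9*o)
K(z, d) = z (K(z, d) = z*1 = z)
O = 81 (O = (-9*1)**2 = (-9)**2 = 81)
(7 + K(6, 5))*O = (7 + 6)*81 = 13*81 = 1053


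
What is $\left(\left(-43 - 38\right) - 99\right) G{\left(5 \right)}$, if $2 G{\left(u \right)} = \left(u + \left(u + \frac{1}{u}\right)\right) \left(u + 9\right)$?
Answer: $-12852$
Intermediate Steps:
$G{\left(u \right)} = \frac{\left(9 + u\right) \left(\frac{1}{u} + 2 u\right)}{2}$ ($G{\left(u \right)} = \frac{\left(u + \left(u + \frac{1}{u}\right)\right) \left(u + 9\right)}{2} = \frac{\left(\frac{1}{u} + 2 u\right) \left(9 + u\right)}{2} = \frac{\left(9 + u\right) \left(\frac{1}{u} + 2 u\right)}{2}$)
$\left(\left(-43 - 38\right) - 99\right) G{\left(5 \right)} = \left(\left(-43 - 38\right) - 99\right) \left(\frac{1}{2} + 5^{2} + 9 \cdot 5 + \frac{9}{2 \cdot 5}\right) = \left(\left(-43 - 38\right) - 99\right) \left(\frac{1}{2} + 25 + 45 + \frac{9}{2} \cdot \frac{1}{5}\right) = \left(-81 - 99\right) \left(\frac{1}{2} + 25 + 45 + \frac{9}{10}\right) = \left(-180\right) \frac{357}{5} = -12852$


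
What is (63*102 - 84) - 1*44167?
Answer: -37825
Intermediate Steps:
(63*102 - 84) - 1*44167 = (6426 - 84) - 44167 = 6342 - 44167 = -37825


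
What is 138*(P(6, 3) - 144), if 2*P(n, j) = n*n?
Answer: -17388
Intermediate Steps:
P(n, j) = n²/2 (P(n, j) = (n*n)/2 = n²/2)
138*(P(6, 3) - 144) = 138*((½)*6² - 144) = 138*((½)*36 - 144) = 138*(18 - 144) = 138*(-126) = -17388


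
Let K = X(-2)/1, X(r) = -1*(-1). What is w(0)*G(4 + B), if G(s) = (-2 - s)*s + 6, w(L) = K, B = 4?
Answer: -74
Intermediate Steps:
X(r) = 1
K = 1 (K = 1/1 = 1*1 = 1)
w(L) = 1
G(s) = 6 + s*(-2 - s) (G(s) = s*(-2 - s) + 6 = 6 + s*(-2 - s))
w(0)*G(4 + B) = 1*(6 - (4 + 4)² - 2*(4 + 4)) = 1*(6 - 1*8² - 2*8) = 1*(6 - 1*64 - 16) = 1*(6 - 64 - 16) = 1*(-74) = -74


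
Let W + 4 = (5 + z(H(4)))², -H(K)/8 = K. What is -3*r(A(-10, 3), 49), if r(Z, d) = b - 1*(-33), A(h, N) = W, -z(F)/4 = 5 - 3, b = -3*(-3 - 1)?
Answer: -135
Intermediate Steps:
b = 12 (b = -3*(-4) = 12)
H(K) = -8*K
z(F) = -8 (z(F) = -4*(5 - 3) = -4*2 = -8)
W = 5 (W = -4 + (5 - 8)² = -4 + (-3)² = -4 + 9 = 5)
A(h, N) = 5
r(Z, d) = 45 (r(Z, d) = 12 - 1*(-33) = 12 + 33 = 45)
-3*r(A(-10, 3), 49) = -3*45 = -135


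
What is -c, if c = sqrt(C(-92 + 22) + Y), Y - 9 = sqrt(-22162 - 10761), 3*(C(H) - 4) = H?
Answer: -sqrt(-93 + 9*I*sqrt(32923))/3 ≈ -9.2576 - 9.7999*I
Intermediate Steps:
C(H) = 4 + H/3
Y = 9 + I*sqrt(32923) (Y = 9 + sqrt(-22162 - 10761) = 9 + sqrt(-32923) = 9 + I*sqrt(32923) ≈ 9.0 + 181.45*I)
c = sqrt(-31/3 + I*sqrt(32923)) (c = sqrt((4 + (-92 + 22)/3) + (9 + I*sqrt(32923))) = sqrt((4 + (1/3)*(-70)) + (9 + I*sqrt(32923))) = sqrt((4 - 70/3) + (9 + I*sqrt(32923))) = sqrt(-58/3 + (9 + I*sqrt(32923))) = sqrt(-31/3 + I*sqrt(32923)) ≈ 9.2576 + 9.7999*I)
-c = -sqrt(-93 + 9*I*sqrt(32923))/3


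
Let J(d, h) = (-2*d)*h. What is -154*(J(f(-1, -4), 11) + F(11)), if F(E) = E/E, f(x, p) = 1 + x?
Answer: -154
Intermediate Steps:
J(d, h) = -2*d*h
F(E) = 1
-154*(J(f(-1, -4), 11) + F(11)) = -154*(-2*(1 - 1)*11 + 1) = -154*(-2*0*11 + 1) = -154*(0 + 1) = -154*1 = -154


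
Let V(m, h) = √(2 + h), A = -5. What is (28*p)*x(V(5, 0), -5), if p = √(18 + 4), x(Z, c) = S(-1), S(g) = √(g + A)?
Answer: 56*I*√33 ≈ 321.7*I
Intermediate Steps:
S(g) = √(-5 + g) (S(g) = √(g - 5) = √(-5 + g))
x(Z, c) = I*√6 (x(Z, c) = √(-5 - 1) = √(-6) = I*√6)
p = √22 ≈ 4.6904
(28*p)*x(V(5, 0), -5) = (28*√22)*(I*√6) = 56*I*√33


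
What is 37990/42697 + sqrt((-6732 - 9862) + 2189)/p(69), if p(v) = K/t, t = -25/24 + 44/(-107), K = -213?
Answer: 37990/42697 + 3731*I*sqrt(14405)/546984 ≈ 0.88976 + 0.81867*I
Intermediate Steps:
t = -3731/2568 (t = -25*1/24 + 44*(-1/107) = -25/24 - 44/107 = -3731/2568 ≈ -1.4529)
p(v) = 546984/3731 (p(v) = -213/(-3731/2568) = -213*(-2568/3731) = 546984/3731)
37990/42697 + sqrt((-6732 - 9862) + 2189)/p(69) = 37990/42697 + sqrt((-6732 - 9862) + 2189)/(546984/3731) = 37990*(1/42697) + sqrt(-16594 + 2189)*(3731/546984) = 37990/42697 + sqrt(-14405)*(3731/546984) = 37990/42697 + (I*sqrt(14405))*(3731/546984) = 37990/42697 + 3731*I*sqrt(14405)/546984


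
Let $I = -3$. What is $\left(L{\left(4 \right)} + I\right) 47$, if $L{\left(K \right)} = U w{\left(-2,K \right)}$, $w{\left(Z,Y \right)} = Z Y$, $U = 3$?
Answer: $-1269$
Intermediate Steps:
$w{\left(Z,Y \right)} = Y Z$
$L{\left(K \right)} = - 6 K$ ($L{\left(K \right)} = 3 K \left(-2\right) = 3 \left(- 2 K\right) = - 6 K$)
$\left(L{\left(4 \right)} + I\right) 47 = \left(\left(-6\right) 4 - 3\right) 47 = \left(-24 - 3\right) 47 = \left(-27\right) 47 = -1269$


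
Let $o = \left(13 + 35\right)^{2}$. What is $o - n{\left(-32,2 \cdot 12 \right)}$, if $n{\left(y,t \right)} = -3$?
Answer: $2307$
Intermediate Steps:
$o = 2304$ ($o = 48^{2} = 2304$)
$o - n{\left(-32,2 \cdot 12 \right)} = 2304 - -3 = 2304 + 3 = 2307$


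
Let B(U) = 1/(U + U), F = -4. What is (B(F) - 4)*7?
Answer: -231/8 ≈ -28.875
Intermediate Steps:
B(U) = 1/(2*U)
(B(F) - 4)*7 = ((½)/(-4) - 4)*7 = ((½)*(-¼) - 4)*7 = (-⅛ - 4)*7 = -33/8*7 = -231/8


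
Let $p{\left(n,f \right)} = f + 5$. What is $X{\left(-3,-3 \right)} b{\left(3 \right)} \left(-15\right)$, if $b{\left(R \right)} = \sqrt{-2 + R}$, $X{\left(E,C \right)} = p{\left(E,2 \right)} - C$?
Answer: $-150$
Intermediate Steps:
$p{\left(n,f \right)} = 5 + f$
$X{\left(E,C \right)} = 7 - C$ ($X{\left(E,C \right)} = \left(5 + 2\right) - C = 7 - C$)
$X{\left(-3,-3 \right)} b{\left(3 \right)} \left(-15\right) = \left(7 - -3\right) \sqrt{-2 + 3} \left(-15\right) = \left(7 + 3\right) \sqrt{1} \left(-15\right) = 10 \cdot 1 \left(-15\right) = 10 \left(-15\right) = -150$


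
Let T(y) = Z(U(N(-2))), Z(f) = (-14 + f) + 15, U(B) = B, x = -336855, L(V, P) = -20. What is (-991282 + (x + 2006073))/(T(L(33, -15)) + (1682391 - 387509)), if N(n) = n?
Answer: 96848/184983 ≈ 0.52355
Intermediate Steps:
Z(f) = 1 + f
T(y) = -1 (T(y) = 1 - 2 = -1)
(-991282 + (x + 2006073))/(T(L(33, -15)) + (1682391 - 387509)) = (-991282 + (-336855 + 2006073))/(-1 + (1682391 - 387509)) = (-991282 + 1669218)/(-1 + 1294882) = 677936/1294881 = 677936*(1/1294881) = 96848/184983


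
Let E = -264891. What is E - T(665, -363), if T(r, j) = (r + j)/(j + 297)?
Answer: -8741252/33 ≈ -2.6489e+5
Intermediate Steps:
T(r, j) = (j + r)/(297 + j)
E - T(665, -363) = -264891 - (-363 + 665)/(297 - 363) = -264891 - 302/(-66) = -264891 - (-1)*302/66 = -264891 - 1*(-151/33) = -264891 + 151/33 = -8741252/33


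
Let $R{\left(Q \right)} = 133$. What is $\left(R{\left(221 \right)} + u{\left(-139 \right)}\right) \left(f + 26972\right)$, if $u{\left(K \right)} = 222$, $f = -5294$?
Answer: $7695690$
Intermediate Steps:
$\left(R{\left(221 \right)} + u{\left(-139 \right)}\right) \left(f + 26972\right) = \left(133 + 222\right) \left(-5294 + 26972\right) = 355 \cdot 21678 = 7695690$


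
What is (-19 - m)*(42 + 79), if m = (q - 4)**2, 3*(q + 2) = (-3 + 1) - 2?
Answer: -79255/9 ≈ -8806.1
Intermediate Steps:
q = -10/3 (q = -2 + ((-3 + 1) - 2)/3 = -2 + (-2 - 2)/3 = -2 + (1/3)*(-4) = -2 - 4/3 = -10/3 ≈ -3.3333)
m = 484/9 (m = (-10/3 - 4)**2 = (-22/3)**2 = 484/9 ≈ 53.778)
(-19 - m)*(42 + 79) = (-19 - 1*484/9)*(42 + 79) = (-19 - 484/9)*121 = -655/9*121 = -79255/9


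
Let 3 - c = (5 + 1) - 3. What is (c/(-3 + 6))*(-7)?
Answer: 0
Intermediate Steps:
c = 0 (c = 3 - ((5 + 1) - 3) = 3 - (6 - 3) = 3 - 1*3 = 3 - 3 = 0)
(c/(-3 + 6))*(-7) = (0/(-3 + 6))*(-7) = (0/3)*(-7) = (0*(1/3))*(-7) = 0*(-7) = 0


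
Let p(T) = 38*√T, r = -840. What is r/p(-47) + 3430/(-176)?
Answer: -1715/88 + 420*I*√47/893 ≈ -19.489 + 3.2244*I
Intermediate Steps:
r/p(-47) + 3430/(-176) = -840*(-I*√47/1786) + 3430/(-176) = -840*(-I*√47/1786) + 3430*(-1/176) = -840*(-I*√47/1786) - 1715/88 = -(-420)*I*√47/893 - 1715/88 = 420*I*√47/893 - 1715/88 = -1715/88 + 420*I*√47/893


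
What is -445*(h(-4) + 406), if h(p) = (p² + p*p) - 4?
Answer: -193130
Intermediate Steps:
h(p) = -4 + 2*p² (h(p) = (p² + p²) - 4 = 2*p² - 4 = -4 + 2*p²)
-445*(h(-4) + 406) = -445*((-4 + 2*(-4)²) + 406) = -445*((-4 + 2*16) + 406) = -445*((-4 + 32) + 406) = -445*(28 + 406) = -445*434 = -193130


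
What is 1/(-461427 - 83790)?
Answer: -1/545217 ≈ -1.8341e-6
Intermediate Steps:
1/(-461427 - 83790) = 1/(-545217) = -1/545217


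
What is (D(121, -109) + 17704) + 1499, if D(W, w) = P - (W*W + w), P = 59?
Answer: 4730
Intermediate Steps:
D(W, w) = 59 - w - W² (D(W, w) = 59 - (W*W + w) = 59 - (W² + w) = 59 - (w + W²) = 59 + (-w - W²) = 59 - w - W²)
(D(121, -109) + 17704) + 1499 = ((59 - 1*(-109) - 1*121²) + 17704) + 1499 = ((59 + 109 - 1*14641) + 17704) + 1499 = ((59 + 109 - 14641) + 17704) + 1499 = (-14473 + 17704) + 1499 = 3231 + 1499 = 4730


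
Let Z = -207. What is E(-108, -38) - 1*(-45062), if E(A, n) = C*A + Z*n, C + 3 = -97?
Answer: 63728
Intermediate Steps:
C = -100 (C = -3 - 97 = -100)
E(A, n) = -207*n - 100*A (E(A, n) = -100*A - 207*n = -207*n - 100*A)
E(-108, -38) - 1*(-45062) = (-207*(-38) - 100*(-108)) - 1*(-45062) = (7866 + 10800) + 45062 = 18666 + 45062 = 63728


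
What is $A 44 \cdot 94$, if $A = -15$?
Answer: $-62040$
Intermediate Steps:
$A 44 \cdot 94 = \left(-15\right) 44 \cdot 94 = \left(-660\right) 94 = -62040$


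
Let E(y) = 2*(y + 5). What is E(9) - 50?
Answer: -22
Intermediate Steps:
E(y) = 10 + 2*y (E(y) = 2*(5 + y) = 10 + 2*y)
E(9) - 50 = (10 + 2*9) - 50 = (10 + 18) - 1*50 = 28 - 50 = -22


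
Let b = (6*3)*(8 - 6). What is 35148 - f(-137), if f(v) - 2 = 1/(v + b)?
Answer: 3549747/101 ≈ 35146.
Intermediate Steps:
b = 36 (b = 18*2 = 36)
f(v) = 2 + 1/(36 + v) (f(v) = 2 + 1/(v + 36) = 2 + 1/(36 + v))
35148 - f(-137) = 35148 - (73 + 2*(-137))/(36 - 137) = 35148 - (73 - 274)/(-101) = 35148 - (-1)*(-201)/101 = 35148 - 1*201/101 = 35148 - 201/101 = 3549747/101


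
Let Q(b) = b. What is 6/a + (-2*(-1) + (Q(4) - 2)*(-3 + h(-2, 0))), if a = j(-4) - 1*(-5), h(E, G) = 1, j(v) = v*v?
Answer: -12/7 ≈ -1.7143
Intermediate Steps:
j(v) = v**2
a = 21 (a = (-4)**2 - 1*(-5) = 16 + 5 = 21)
6/a + (-2*(-1) + (Q(4) - 2)*(-3 + h(-2, 0))) = 6/21 + (-2*(-1) + (4 - 2)*(-3 + 1)) = 6*(1/21) + (2 + 2*(-2)) = 2/7 + (2 - 4) = 2/7 - 2 = -12/7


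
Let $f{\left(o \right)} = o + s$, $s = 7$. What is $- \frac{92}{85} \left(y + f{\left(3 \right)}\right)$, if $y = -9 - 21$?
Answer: $\frac{368}{17} \approx 21.647$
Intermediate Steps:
$y = -30$
$f{\left(o \right)} = 7 + o$ ($f{\left(o \right)} = o + 7 = 7 + o$)
$- \frac{92}{85} \left(y + f{\left(3 \right)}\right) = - \frac{92}{85} \left(-30 + \left(7 + 3\right)\right) = \left(-92\right) \frac{1}{85} \left(-30 + 10\right) = \left(- \frac{92}{85}\right) \left(-20\right) = \frac{368}{17}$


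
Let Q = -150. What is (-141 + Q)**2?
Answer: 84681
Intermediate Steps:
(-141 + Q)**2 = (-141 - 150)**2 = (-291)**2 = 84681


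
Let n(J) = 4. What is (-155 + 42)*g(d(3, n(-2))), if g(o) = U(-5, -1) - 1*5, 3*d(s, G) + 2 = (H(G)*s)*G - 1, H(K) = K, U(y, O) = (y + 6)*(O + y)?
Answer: 1243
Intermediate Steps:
U(y, O) = (6 + y)*(O + y)
d(s, G) = -1 + s*G²/3 (d(s, G) = -⅔ + ((G*s)*G - 1)/3 = -⅔ + (s*G² - 1)/3 = -⅔ + (-1 + s*G²)/3 = -⅔ + (-⅓ + s*G²/3) = -1 + s*G²/3)
g(o) = -11 (g(o) = ((-5)² + 6*(-1) + 6*(-5) - 1*(-5)) - 1*5 = (25 - 6 - 30 + 5) - 5 = -6 - 5 = -11)
(-155 + 42)*g(d(3, n(-2))) = (-155 + 42)*(-11) = -113*(-11) = 1243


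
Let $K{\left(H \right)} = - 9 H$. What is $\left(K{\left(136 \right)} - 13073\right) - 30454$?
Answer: $-44751$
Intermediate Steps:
$\left(K{\left(136 \right)} - 13073\right) - 30454 = \left(\left(-9\right) 136 - 13073\right) - 30454 = \left(-1224 - 13073\right) - 30454 = -14297 - 30454 = -44751$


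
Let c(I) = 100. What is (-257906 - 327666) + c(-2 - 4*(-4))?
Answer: -585472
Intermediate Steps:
(-257906 - 327666) + c(-2 - 4*(-4)) = (-257906 - 327666) + 100 = -585572 + 100 = -585472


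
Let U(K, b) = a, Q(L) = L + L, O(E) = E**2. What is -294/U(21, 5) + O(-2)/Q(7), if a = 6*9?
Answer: -325/63 ≈ -5.1587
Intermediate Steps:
Q(L) = 2*L
a = 54
U(K, b) = 54
-294/U(21, 5) + O(-2)/Q(7) = -294/54 + (-2)**2/((2*7)) = -294*1/54 + 4/14 = -49/9 + 4*(1/14) = -49/9 + 2/7 = -325/63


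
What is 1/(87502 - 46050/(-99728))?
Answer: 49864/4363222753 ≈ 1.1428e-5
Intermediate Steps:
1/(87502 - 46050/(-99728)) = 1/(87502 - 46050*(-1/99728)) = 1/(87502 + 23025/49864) = 1/(4363222753/49864) = 49864/4363222753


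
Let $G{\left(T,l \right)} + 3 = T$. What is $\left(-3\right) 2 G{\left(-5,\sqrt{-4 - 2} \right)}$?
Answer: $48$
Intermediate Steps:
$G{\left(T,l \right)} = -3 + T$
$\left(-3\right) 2 G{\left(-5,\sqrt{-4 - 2} \right)} = \left(-3\right) 2 \left(-3 - 5\right) = \left(-6\right) \left(-8\right) = 48$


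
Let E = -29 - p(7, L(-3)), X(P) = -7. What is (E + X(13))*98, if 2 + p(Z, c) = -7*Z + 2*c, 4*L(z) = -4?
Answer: 1666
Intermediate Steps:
L(z) = -1 (L(z) = (¼)*(-4) = -1)
p(Z, c) = -2 - 7*Z + 2*c (p(Z, c) = -2 + (-7*Z + 2*c) = -2 - 7*Z + 2*c)
E = 24 (E = -29 - (-2 - 7*7 + 2*(-1)) = -29 - (-2 - 49 - 2) = -29 - 1*(-53) = -29 + 53 = 24)
(E + X(13))*98 = (24 - 7)*98 = 17*98 = 1666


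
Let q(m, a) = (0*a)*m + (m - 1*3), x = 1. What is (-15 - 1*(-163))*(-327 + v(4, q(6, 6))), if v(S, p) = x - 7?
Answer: -49284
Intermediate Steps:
q(m, a) = -3 + m (q(m, a) = 0*m + (m - 3) = 0 + (-3 + m) = -3 + m)
v(S, p) = -6 (v(S, p) = 1 - 7 = -6)
(-15 - 1*(-163))*(-327 + v(4, q(6, 6))) = (-15 - 1*(-163))*(-327 - 6) = (-15 + 163)*(-333) = 148*(-333) = -49284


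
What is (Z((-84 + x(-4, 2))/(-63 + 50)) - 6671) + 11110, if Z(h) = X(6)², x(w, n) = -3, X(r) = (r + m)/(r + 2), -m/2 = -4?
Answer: 71073/16 ≈ 4442.1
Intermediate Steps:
m = 8 (m = -2*(-4) = 8)
X(r) = (8 + r)/(2 + r) (X(r) = (r + 8)/(r + 2) = (8 + r)/(2 + r))
Z(h) = 49/16 (Z(h) = ((8 + 6)/(2 + 6))² = (14/8)² = ((⅛)*14)² = (7/4)² = 49/16)
(Z((-84 + x(-4, 2))/(-63 + 50)) - 6671) + 11110 = (49/16 - 6671) + 11110 = -106687/16 + 11110 = 71073/16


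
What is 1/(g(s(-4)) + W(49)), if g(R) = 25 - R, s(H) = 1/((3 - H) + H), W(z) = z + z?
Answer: 3/368 ≈ 0.0081522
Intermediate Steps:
W(z) = 2*z
s(H) = ⅓ (s(H) = 1/3 = ⅓)
1/(g(s(-4)) + W(49)) = 1/((25 - 1*⅓) + 2*49) = 1/((25 - ⅓) + 98) = 1/(74/3 + 98) = 1/(368/3) = 3/368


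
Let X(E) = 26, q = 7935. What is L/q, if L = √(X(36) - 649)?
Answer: I*√623/7935 ≈ 0.0031456*I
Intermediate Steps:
L = I*√623 (L = √(26 - 649) = √(-623) = I*√623 ≈ 24.96*I)
L/q = (I*√623)/7935 = (I*√623)*(1/7935) = I*√623/7935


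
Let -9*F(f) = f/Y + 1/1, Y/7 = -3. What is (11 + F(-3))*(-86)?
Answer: -58910/63 ≈ -935.08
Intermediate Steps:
Y = -21 (Y = 7*(-3) = -21)
F(f) = -1/9 + f/189 (F(f) = -(f/(-21) + 1/1)/9 = -(f*(-1/21) + 1*1)/9 = -(-f/21 + 1)/9 = -(1 - f/21)/9 = -1/9 + f/189)
(11 + F(-3))*(-86) = (11 + (-1/9 + (1/189)*(-3)))*(-86) = (11 + (-1/9 - 1/63))*(-86) = (11 - 8/63)*(-86) = (685/63)*(-86) = -58910/63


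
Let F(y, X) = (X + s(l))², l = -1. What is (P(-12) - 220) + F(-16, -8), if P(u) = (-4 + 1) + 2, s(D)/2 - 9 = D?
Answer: -157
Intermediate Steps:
s(D) = 18 + 2*D
P(u) = -1 (P(u) = -3 + 2 = -1)
F(y, X) = (16 + X)² (F(y, X) = (X + (18 + 2*(-1)))² = (X + (18 - 2))² = (X + 16)² = (16 + X)²)
(P(-12) - 220) + F(-16, -8) = (-1 - 220) + (16 - 8)² = -221 + 8² = -221 + 64 = -157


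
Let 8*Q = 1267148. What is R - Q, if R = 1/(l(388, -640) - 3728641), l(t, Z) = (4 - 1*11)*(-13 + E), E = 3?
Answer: -1181162821379/7457142 ≈ -1.5839e+5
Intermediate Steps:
Q = 316787/2 (Q = (⅛)*1267148 = 316787/2 ≈ 1.5839e+5)
l(t, Z) = 70 (l(t, Z) = (4 - 1*11)*(-13 + 3) = (4 - 11)*(-10) = -7*(-10) = 70)
R = -1/3728571 (R = 1/(70 - 3728641) = 1/(-3728571) = -1/3728571 ≈ -2.6820e-7)
R - Q = -1/3728571 - 1*316787/2 = -1/3728571 - 316787/2 = -1181162821379/7457142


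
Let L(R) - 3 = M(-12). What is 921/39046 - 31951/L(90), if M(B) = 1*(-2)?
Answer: -1247557825/39046 ≈ -31951.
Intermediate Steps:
M(B) = -2
L(R) = 1 (L(R) = 3 - 2 = 1)
921/39046 - 31951/L(90) = 921/39046 - 31951/1 = 921*(1/39046) - 31951*1 = 921/39046 - 31951 = -1247557825/39046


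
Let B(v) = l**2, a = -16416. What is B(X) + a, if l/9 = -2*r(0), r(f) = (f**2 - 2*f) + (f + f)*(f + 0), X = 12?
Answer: -16416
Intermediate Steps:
r(f) = -2*f + 3*f**2 (r(f) = (f**2 - 2*f) + (2*f)*f = (f**2 - 2*f) + 2*f**2 = -2*f + 3*f**2)
l = 0 (l = 9*(-0*(-2 + 3*0)) = 9*(-0*(-2 + 0)) = 9*(-0*(-2)) = 9*(-2*0) = 9*0 = 0)
B(v) = 0 (B(v) = 0**2 = 0)
B(X) + a = 0 - 16416 = -16416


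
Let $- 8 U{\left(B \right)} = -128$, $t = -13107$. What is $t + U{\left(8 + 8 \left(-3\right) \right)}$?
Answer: $-13091$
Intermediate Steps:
$U{\left(B \right)} = 16$ ($U{\left(B \right)} = \left(- \frac{1}{8}\right) \left(-128\right) = 16$)
$t + U{\left(8 + 8 \left(-3\right) \right)} = -13107 + 16 = -13091$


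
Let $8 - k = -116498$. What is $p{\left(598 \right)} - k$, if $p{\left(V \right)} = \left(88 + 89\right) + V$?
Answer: $-115731$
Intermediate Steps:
$k = 116506$ ($k = 8 - -116498 = 8 + 116498 = 116506$)
$p{\left(V \right)} = 177 + V$
$p{\left(598 \right)} - k = \left(177 + 598\right) - 116506 = 775 - 116506 = -115731$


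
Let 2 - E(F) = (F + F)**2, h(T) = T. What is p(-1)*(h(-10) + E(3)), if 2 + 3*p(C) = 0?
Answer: 88/3 ≈ 29.333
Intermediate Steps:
p(C) = -2/3 (p(C) = -2/3 + (1/3)*0 = -2/3 + 0 = -2/3)
E(F) = 2 - 4*F**2 (E(F) = 2 - (F + F)**2 = 2 - (2*F)**2 = 2 - 4*F**2)
p(-1)*(h(-10) + E(3)) = -2*(-10 + (2 - 4*3**2))/3 = -2*(-10 + (2 - 4*9))/3 = -2*(-10 + (2 - 36))/3 = -2*(-10 - 34)/3 = -2/3*(-44) = 88/3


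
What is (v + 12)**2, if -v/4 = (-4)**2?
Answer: 2704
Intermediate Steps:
v = -64 (v = -4*(-4)**2 = -4*16 = -64)
(v + 12)**2 = (-64 + 12)**2 = (-52)**2 = 2704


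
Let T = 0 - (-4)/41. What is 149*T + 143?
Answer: 6459/41 ≈ 157.54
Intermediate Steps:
T = 4/41 (T = 0 - (-4)/41 = 0 - 1*(-4/41) = 0 + 4/41 = 4/41 ≈ 0.097561)
149*T + 143 = 149*(4/41) + 143 = 596/41 + 143 = 6459/41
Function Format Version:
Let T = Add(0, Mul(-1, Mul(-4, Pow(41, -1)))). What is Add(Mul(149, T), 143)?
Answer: Rational(6459, 41) ≈ 157.54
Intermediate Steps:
T = Rational(4, 41) (T = Add(0, Mul(-1, Mul(-4, Rational(1, 41)))) = Add(0, Mul(-1, Rational(-4, 41))) = Add(0, Rational(4, 41)) = Rational(4, 41) ≈ 0.097561)
Add(Mul(149, T), 143) = Add(Mul(149, Rational(4, 41)), 143) = Add(Rational(596, 41), 143) = Rational(6459, 41)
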